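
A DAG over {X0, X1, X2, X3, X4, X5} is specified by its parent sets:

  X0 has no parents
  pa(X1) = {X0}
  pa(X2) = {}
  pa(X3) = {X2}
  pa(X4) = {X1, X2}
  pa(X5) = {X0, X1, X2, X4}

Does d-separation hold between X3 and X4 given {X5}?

Enumerating the 4 paths from X3 to X4 and testing each for blocking by {X5}:
Path 1: X3 ← X2 → X5 ← X1 → X4
  X2 is a fork and X2 is not conditioned on; X5 is a collider and X5 is conditioned on, which opens it; X1 is a fork and X1 is not conditioned on — no node blocks this path, so it is active.
Path 2: X3 ← X2 → X5 ← X0 → X1 → X4
  X2 is a fork and X2 is not conditioned on; X5 is a collider and X5 is conditioned on, which opens it; X0 is a fork and X0 is not conditioned on; X1 is a chain and X1 is not conditioned on — no node blocks this path, so it is active.
Path 3: X3 ← X2 → X5 ← X4
  X2 is a fork and X2 is not conditioned on; X5 is a collider and X5 is conditioned on, which opens it — no node blocks this path, so it is active.
Path 4: X3 ← X2 → X4
  X2 is a fork and X2 is not conditioned on — no node blocks this path, so it is active.
Because an active path exists, X3 and X4 are not d-separated.

No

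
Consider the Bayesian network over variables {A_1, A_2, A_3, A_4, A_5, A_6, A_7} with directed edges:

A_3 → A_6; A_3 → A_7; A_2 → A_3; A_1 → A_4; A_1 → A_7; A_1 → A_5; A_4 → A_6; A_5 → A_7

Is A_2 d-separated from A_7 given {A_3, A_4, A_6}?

Yes

Enumerating the 3 paths from A_2 to A_7 and testing each for blocking by {A_3, A_4, A_6}:
Path 1: A_2 → A_3 → A_6 ← A_4 ← A_1 → A_5 → A_7
  A_3 is a chain here and A_3 is conditioned on, so the path is blocked at A_3.
Path 2: A_2 → A_3 → A_6 ← A_4 ← A_1 → A_7
  A_3 is a chain here and A_3 is conditioned on, so the path is blocked at A_3.
Path 3: A_2 → A_3 → A_7
  A_3 is a chain here and A_3 is conditioned on, so the path is blocked at A_3.
Since every path is blocked, d-separation holds.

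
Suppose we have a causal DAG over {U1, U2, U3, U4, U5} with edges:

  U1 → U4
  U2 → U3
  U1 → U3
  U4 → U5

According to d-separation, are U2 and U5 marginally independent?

The only undirected path from U2 to U5 is:
Path 1: U2 → U3 ← U1 → U4 → U5
  U3 is a collider here and neither U3 nor any of its descendants is conditioned on, so the collider stays closed — the path is blocked at U3.
Since every path is blocked, d-separation holds.

Yes — U2 and U5 are d-separated given ∅.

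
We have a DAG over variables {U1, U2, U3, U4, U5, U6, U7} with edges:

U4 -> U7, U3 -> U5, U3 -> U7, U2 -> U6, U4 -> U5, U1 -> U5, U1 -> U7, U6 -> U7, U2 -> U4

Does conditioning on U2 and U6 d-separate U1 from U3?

Yes

There are 6 undirected paths between U1 and U3; checking each against the conditioning set {U2, U6}:
  1. U1 → U7 ← U6 ← U2 → U4 → U5 ← U3 — U7:collider[blocks]; U6:chain[blocks]; U2:fork[blocks]; U4:chain[open]; U5:collider[blocks] ⇒ blocked
  2. U1 → U7 ← U4 → U5 ← U3 — U7:collider[blocks]; U4:fork[open]; U5:collider[blocks] ⇒ blocked
  3. U1 → U7 ← U3 — U7:collider[blocks] ⇒ blocked
  4. U1 → U5 ← U4 → U7 ← U3 — U5:collider[blocks]; U4:fork[open]; U7:collider[blocks] ⇒ blocked
  5. U1 → U5 ← U4 ← U2 → U6 → U7 ← U3 — U5:collider[blocks]; U4:chain[open]; U2:fork[blocks]; U6:chain[blocks]; U7:collider[blocks] ⇒ blocked
  6. U1 → U5 ← U3 — U5:collider[blocks] ⇒ blocked
Since every path is blocked, d-separation holds.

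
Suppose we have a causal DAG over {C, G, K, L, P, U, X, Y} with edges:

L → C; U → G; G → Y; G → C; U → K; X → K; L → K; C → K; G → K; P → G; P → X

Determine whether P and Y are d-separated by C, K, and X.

No

Enumerating the 5 paths from P to Y and testing each for blocking by {C, K, X}:
Path 1: P → X → K ← C ← G → Y
  X is a chain here and X is conditioned on, so the path is blocked at X.
Path 2: P → X → K ← U → G → Y
  X is a chain here and X is conditioned on, so the path is blocked at X.
Path 3: P → X → K ← G → Y
  X is a chain here and X is conditioned on, so the path is blocked at X.
Path 4: P → X → K ← L → C ← G → Y
  X is a chain here and X is conditioned on, so the path is blocked at X.
Path 5: P → G → Y
  G is a chain and G is not conditioned on — no node blocks this path, so it is active.
Because an active path exists, P and Y are not d-separated.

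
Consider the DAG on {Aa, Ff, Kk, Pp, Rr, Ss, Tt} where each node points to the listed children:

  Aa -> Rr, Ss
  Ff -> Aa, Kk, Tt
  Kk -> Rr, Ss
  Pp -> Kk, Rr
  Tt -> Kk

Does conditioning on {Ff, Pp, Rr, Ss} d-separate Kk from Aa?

No

Enumerating the 5 paths from Kk to Aa and testing each for blocking by {Ff, Pp, Rr, Ss}:
  1. Kk ← Tt ← Ff → Aa — Tt:chain[open]; Ff:fork[blocks] ⇒ blocked
  2. Kk → Ss ← Aa — Ss:collider[open] ⇒ active
  3. Kk ← Pp → Rr ← Aa — Pp:fork[blocks]; Rr:collider[open] ⇒ blocked
  4. Kk → Rr ← Aa — Rr:collider[open] ⇒ active
  5. Kk ← Ff → Aa — Ff:fork[blocks] ⇒ blocked
Because an active path exists, Kk and Aa are not d-separated.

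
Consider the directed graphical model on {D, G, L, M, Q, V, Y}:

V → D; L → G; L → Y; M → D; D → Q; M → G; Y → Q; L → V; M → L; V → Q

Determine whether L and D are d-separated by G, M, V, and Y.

Yes

We examine all 6 paths between L and D:
Path 1: L → G ← M → D
  M is a fork here and M is conditioned on, so the path is blocked at M.
Path 2: L ← M → D
  M is a fork here and M is conditioned on, so the path is blocked at M.
Path 3: L → Y → Q ← D
  Y is a chain here and Y is conditioned on, so the path is blocked at Y.
Path 4: L → Y → Q ← V → D
  Y is a chain here and Y is conditioned on, so the path is blocked at Y.
Path 5: L → V → Q ← D
  V is a chain here and V is conditioned on, so the path is blocked at V.
Path 6: L → V → D
  V is a chain here and V is conditioned on, so the path is blocked at V.
Every path is blocked, so L and D are d-separated given {G, M, V, Y}.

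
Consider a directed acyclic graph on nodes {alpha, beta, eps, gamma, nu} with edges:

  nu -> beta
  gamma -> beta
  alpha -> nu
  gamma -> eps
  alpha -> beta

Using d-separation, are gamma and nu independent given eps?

Enumerating the 2 paths from gamma to nu and testing each for blocking by {eps}:
  1. gamma → beta ← nu — beta:collider[blocks] ⇒ blocked
  2. gamma → beta ← alpha → nu — beta:collider[blocks]; alpha:fork[open] ⇒ blocked
Since every path is blocked, d-separation holds.

Yes — gamma and nu are d-separated given {eps}.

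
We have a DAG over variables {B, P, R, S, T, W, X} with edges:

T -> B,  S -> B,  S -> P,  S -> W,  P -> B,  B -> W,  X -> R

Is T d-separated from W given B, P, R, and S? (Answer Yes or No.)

We examine all 3 paths between T and W:
Path 1: T → B ← S → W
  S is a fork here and S is conditioned on, so the path is blocked at S.
Path 2: T → B ← P ← S → W
  P is a chain here and P is conditioned on, so the path is blocked at P.
Path 3: T → B → W
  B is a chain here and B is conditioned on, so the path is blocked at B.
Since every path is blocked, d-separation holds.

Yes — T and W are d-separated given {B, P, R, S}.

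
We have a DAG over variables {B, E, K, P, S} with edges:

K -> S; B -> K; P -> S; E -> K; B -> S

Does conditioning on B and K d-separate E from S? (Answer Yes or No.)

Yes — E and S are d-separated given {B, K}.

2 paths connect E and S; each must be blocked for d-separation to hold:
  1. E → K ← B → S — K:collider[open]; B:fork[blocks] ⇒ blocked
  2. E → K → S — K:chain[blocks] ⇒ blocked
Since every path is blocked, d-separation holds.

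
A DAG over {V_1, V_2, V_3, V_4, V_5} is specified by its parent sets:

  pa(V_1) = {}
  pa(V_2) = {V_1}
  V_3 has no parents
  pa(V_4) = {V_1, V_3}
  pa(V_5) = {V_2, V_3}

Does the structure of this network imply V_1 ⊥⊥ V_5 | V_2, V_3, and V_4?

We examine all 2 paths between V_1 and V_5:
Path 1: V_1 → V_4 ← V_3 → V_5
  V_3 is a fork here and V_3 is conditioned on, so the path is blocked at V_3.
Path 2: V_1 → V_2 → V_5
  V_2 is a chain here and V_2 is conditioned on, so the path is blocked at V_2.
Every path is blocked, so V_1 and V_5 are d-separated given {V_2, V_3, V_4}.

Yes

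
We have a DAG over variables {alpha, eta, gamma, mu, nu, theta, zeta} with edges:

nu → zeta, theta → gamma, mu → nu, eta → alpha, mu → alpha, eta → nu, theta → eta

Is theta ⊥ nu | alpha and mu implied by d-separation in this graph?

No

We examine all 2 paths between theta and nu:
Path 1: theta → eta → nu
  eta is a chain and eta is not conditioned on — no node blocks this path, so it is active.
Path 2: theta → eta → alpha ← mu → nu
  mu is a fork here and mu is conditioned on, so the path is blocked at mu.
Since the path theta → eta → nu is active, theta and nu are not d-separated given {alpha, mu}.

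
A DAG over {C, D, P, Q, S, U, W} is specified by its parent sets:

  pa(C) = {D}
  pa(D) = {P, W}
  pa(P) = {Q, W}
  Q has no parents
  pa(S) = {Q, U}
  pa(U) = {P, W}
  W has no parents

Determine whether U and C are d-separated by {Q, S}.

6 paths connect U and C; each must be blocked for d-separation to hold:
Path 1: U ← P ← W → D → C
  P is a chain and P is not conditioned on; W is a fork and W is not conditioned on; D is a chain and D is not conditioned on — no node blocks this path, so it is active.
Path 2: U ← P → D → C
  P is a fork and P is not conditioned on; D is a chain and D is not conditioned on — no node blocks this path, so it is active.
Path 3: U ← W → P → D → C
  W is a fork and W is not conditioned on; P is a chain and P is not conditioned on; D is a chain and D is not conditioned on — no node blocks this path, so it is active.
Path 4: U ← W → D → C
  W is a fork and W is not conditioned on; D is a chain and D is not conditioned on — no node blocks this path, so it is active.
Path 5: U → S ← Q → P ← W → D → C
  Q is a fork here and Q is conditioned on, so the path is blocked at Q.
Path 6: U → S ← Q → P → D → C
  Q is a fork here and Q is conditioned on, so the path is blocked at Q.
At least one path is unblocked, so d-separation fails.

No — U and C are not d-separated given {Q, S}.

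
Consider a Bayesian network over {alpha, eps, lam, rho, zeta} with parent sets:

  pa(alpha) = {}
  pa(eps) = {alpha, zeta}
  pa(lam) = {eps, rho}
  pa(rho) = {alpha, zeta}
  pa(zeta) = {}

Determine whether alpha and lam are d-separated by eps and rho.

Yes

There are 4 undirected paths between alpha and lam; checking each against the conditioning set {eps, rho}:
Path 1: alpha → eps ← zeta → rho → lam
  rho is a chain here and rho is conditioned on, so the path is blocked at rho.
Path 2: alpha → eps → lam
  eps is a chain here and eps is conditioned on, so the path is blocked at eps.
Path 3: alpha → rho ← zeta → eps → lam
  eps is a chain here and eps is conditioned on, so the path is blocked at eps.
Path 4: alpha → rho → lam
  rho is a chain here and rho is conditioned on, so the path is blocked at rho.
All paths are blocked; alpha ⊥ lam | {eps, rho} holds.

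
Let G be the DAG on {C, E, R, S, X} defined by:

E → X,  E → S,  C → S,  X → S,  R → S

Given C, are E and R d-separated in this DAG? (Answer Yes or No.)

Enumerating the 2 paths from E to R and testing each for blocking by {C}:
  1. E → S ← R — S:collider[blocks] ⇒ blocked
  2. E → X → S ← R — X:chain[open]; S:collider[blocks] ⇒ blocked
All paths are blocked; E ⊥ R | {C} holds.

Yes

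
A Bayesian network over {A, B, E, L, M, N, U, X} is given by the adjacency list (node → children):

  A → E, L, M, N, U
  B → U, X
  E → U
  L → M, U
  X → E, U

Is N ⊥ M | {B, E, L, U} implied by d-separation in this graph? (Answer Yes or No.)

6 paths connect N and M; each must be blocked for d-separation to hold:
Path 1: N ← A → U ← L → M
  L is a fork here and L is conditioned on, so the path is blocked at L.
Path 2: N ← A → E → U ← L → M
  E is a chain here and E is conditioned on, so the path is blocked at E.
Path 3: N ← A → E ← X → U ← L → M
  L is a fork here and L is conditioned on, so the path is blocked at L.
Path 4: N ← A → E ← X ← B → U ← L → M
  B is a fork here and B is conditioned on, so the path is blocked at B.
Path 5: N ← A → L → M
  L is a chain here and L is conditioned on, so the path is blocked at L.
Path 6: N ← A → M
  A is a fork and A is not conditioned on — no node blocks this path, so it is active.
At least one path is unblocked, so d-separation fails.

No — N and M are not d-separated given {B, E, L, U}.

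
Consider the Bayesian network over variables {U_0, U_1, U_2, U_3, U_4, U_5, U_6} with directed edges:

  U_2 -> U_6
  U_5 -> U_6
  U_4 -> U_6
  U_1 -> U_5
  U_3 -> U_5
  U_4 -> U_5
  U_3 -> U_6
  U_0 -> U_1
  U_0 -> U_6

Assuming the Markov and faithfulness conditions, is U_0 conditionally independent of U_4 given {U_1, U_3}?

6 paths connect U_0 and U_4; each must be blocked for d-separation to hold:
Path 1: U_0 → U_6 ← U_3 → U_5 ← U_4
  U_6 is a collider here and neither U_6 nor any of its descendants is conditioned on, so the collider stays closed — the path is blocked at U_6.
Path 2: U_0 → U_6 ← U_5 ← U_4
  U_6 is a collider here and neither U_6 nor any of its descendants is conditioned on, so the collider stays closed — the path is blocked at U_6.
Path 3: U_0 → U_6 ← U_4
  U_6 is a collider here and neither U_6 nor any of its descendants is conditioned on, so the collider stays closed — the path is blocked at U_6.
Path 4: U_0 → U_1 → U_5 ← U_3 → U_6 ← U_4
  U_1 is a chain here and U_1 is conditioned on, so the path is blocked at U_1.
Path 5: U_0 → U_1 → U_5 → U_6 ← U_4
  U_1 is a chain here and U_1 is conditioned on, so the path is blocked at U_1.
Path 6: U_0 → U_1 → U_5 ← U_4
  U_1 is a chain here and U_1 is conditioned on, so the path is blocked at U_1.
Every path is blocked, so U_0 and U_4 are d-separated given {U_1, U_3}.

Yes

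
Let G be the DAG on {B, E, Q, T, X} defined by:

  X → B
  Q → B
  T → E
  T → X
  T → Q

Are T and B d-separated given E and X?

No

We examine all 2 paths between T and B:
  1. T → Q → B — Q:chain[open] ⇒ active
  2. T → X → B — X:chain[blocks] ⇒ blocked
Since the path T → Q → B is active, T and B are not d-separated given {E, X}.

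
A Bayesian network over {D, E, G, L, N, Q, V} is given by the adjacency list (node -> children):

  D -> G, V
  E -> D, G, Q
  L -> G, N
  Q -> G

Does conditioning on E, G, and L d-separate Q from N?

Yes

There are 3 undirected paths between Q and N; checking each against the conditioning set {E, G, L}:
  1. Q ← E → D → G ← L → N — E:fork[blocks]; D:chain[open]; G:collider[open]; L:fork[blocks] ⇒ blocked
  2. Q ← E → G ← L → N — E:fork[blocks]; G:collider[open]; L:fork[blocks] ⇒ blocked
  3. Q → G ← L → N — G:collider[open]; L:fork[blocks] ⇒ blocked
All paths are blocked; Q ⊥ N | {E, G, L} holds.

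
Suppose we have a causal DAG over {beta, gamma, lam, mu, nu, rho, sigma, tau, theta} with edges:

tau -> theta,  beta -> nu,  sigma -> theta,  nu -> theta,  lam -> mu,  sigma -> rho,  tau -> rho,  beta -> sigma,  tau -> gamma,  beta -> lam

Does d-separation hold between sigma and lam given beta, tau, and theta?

Yes — sigma and lam are d-separated given {beta, tau, theta}.

There are 3 undirected paths between sigma and lam; checking each against the conditioning set {beta, tau, theta}:
Path 1: sigma → rho ← tau → theta ← nu ← beta → lam
  rho is a collider here and neither rho nor any of its descendants is conditioned on, so the collider stays closed — the path is blocked at rho.
Path 2: sigma ← beta → lam
  beta is a fork here and beta is conditioned on, so the path is blocked at beta.
Path 3: sigma → theta ← nu ← beta → lam
  beta is a fork here and beta is conditioned on, so the path is blocked at beta.
Every path is blocked, so sigma and lam are d-separated given {beta, tau, theta}.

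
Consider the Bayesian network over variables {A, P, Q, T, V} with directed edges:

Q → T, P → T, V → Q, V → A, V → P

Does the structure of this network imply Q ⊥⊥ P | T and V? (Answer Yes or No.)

2 paths connect Q and P; each must be blocked for d-separation to hold:
Path 1: Q → T ← P
  T is a collider and T is conditioned on, which opens it — no node blocks this path, so it is active.
Path 2: Q ← V → P
  V is a fork here and V is conditioned on, so the path is blocked at V.
Because an active path exists, Q and P are not d-separated.

No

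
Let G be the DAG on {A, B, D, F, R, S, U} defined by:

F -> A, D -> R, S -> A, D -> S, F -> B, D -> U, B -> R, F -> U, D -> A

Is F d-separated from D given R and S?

No

There are 4 undirected paths between F and D; checking each against the conditioning set {R, S}:
  1. F → U ← D — U:collider[blocks] ⇒ blocked
  2. F → B → R ← D — B:chain[open]; R:collider[open] ⇒ active
  3. F → A ← S ← D — A:collider[blocks]; S:chain[blocks] ⇒ blocked
  4. F → A ← D — A:collider[blocks] ⇒ blocked
At least one path is unblocked, so d-separation fails.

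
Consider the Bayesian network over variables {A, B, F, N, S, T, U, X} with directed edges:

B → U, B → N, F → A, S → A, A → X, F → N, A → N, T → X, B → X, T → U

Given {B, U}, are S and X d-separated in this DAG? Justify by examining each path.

5 paths connect S and X; each must be blocked for d-separation to hold:
  1. S → A → X — A:chain[open] ⇒ active
  2. S → A ← F → N ← B → X — A:collider[blocks]; F:fork[open]; N:collider[blocks]; B:fork[blocks] ⇒ blocked
  3. S → A ← F → N ← B → U ← T → X — A:collider[blocks]; F:fork[open]; N:collider[blocks]; B:fork[blocks]; U:collider[open]; T:fork[open] ⇒ blocked
  4. S → A → N ← B → X — A:chain[open]; N:collider[blocks]; B:fork[blocks] ⇒ blocked
  5. S → A → N ← B → U ← T → X — A:chain[open]; N:collider[blocks]; B:fork[blocks]; U:collider[open]; T:fork[open] ⇒ blocked
Since the path S → A → X is active, S and X are not d-separated given {B, U}.

No — S and X are not d-separated given {B, U}.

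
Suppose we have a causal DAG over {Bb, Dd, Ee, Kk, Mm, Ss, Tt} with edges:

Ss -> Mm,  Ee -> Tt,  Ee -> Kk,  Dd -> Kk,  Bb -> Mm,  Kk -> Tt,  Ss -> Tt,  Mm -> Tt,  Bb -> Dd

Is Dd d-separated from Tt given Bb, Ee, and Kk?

Yes — Dd and Tt are d-separated given {Bb, Ee, Kk}.

We examine all 4 paths between Dd and Tt:
Path 1: Dd ← Bb → Mm ← Ss → Tt
  Bb is a fork here and Bb is conditioned on, so the path is blocked at Bb.
Path 2: Dd ← Bb → Mm → Tt
  Bb is a fork here and Bb is conditioned on, so the path is blocked at Bb.
Path 3: Dd → Kk ← Ee → Tt
  Ee is a fork here and Ee is conditioned on, so the path is blocked at Ee.
Path 4: Dd → Kk → Tt
  Kk is a chain here and Kk is conditioned on, so the path is blocked at Kk.
All paths are blocked; Dd ⊥ Tt | {Bb, Ee, Kk} holds.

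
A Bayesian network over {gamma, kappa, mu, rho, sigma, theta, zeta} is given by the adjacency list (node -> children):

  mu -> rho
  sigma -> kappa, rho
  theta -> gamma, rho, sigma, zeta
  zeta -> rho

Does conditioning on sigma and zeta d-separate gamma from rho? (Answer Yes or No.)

3 paths connect gamma and rho; each must be blocked for d-separation to hold:
  1. gamma ← theta → sigma → rho — theta:fork[open]; sigma:chain[blocks] ⇒ blocked
  2. gamma ← theta → rho — theta:fork[open] ⇒ active
  3. gamma ← theta → zeta → rho — theta:fork[open]; zeta:chain[blocks] ⇒ blocked
Because an active path exists, gamma and rho are not d-separated.

No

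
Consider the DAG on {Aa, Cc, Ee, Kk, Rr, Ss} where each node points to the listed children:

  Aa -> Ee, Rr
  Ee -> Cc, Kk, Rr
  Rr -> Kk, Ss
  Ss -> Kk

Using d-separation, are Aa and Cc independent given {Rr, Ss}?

There are 4 undirected paths between Aa and Cc; checking each against the conditioning set {Rr, Ss}:
  1. Aa → Ee → Cc — Ee:chain[open] ⇒ active
  2. Aa → Rr ← Ee → Cc — Rr:collider[open]; Ee:fork[open] ⇒ active
  3. Aa → Rr → Kk ← Ee → Cc — Rr:chain[blocks]; Kk:collider[blocks]; Ee:fork[open] ⇒ blocked
  4. Aa → Rr → Ss → Kk ← Ee → Cc — Rr:chain[blocks]; Ss:chain[blocks]; Kk:collider[blocks]; Ee:fork[open] ⇒ blocked
Since the path Aa → Ee → Cc is active, Aa and Cc are not d-separated given {Rr, Ss}.

No — Aa and Cc are not d-separated given {Rr, Ss}.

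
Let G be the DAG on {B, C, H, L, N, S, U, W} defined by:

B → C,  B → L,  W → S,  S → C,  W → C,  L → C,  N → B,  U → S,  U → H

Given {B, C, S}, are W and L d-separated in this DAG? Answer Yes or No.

There are 4 undirected paths between W and L; checking each against the conditioning set {B, C, S}:
Path 1: W → S → C ← B → L
  S is a chain here and S is conditioned on, so the path is blocked at S.
Path 2: W → S → C ← L
  S is a chain here and S is conditioned on, so the path is blocked at S.
Path 3: W → C ← B → L
  B is a fork here and B is conditioned on, so the path is blocked at B.
Path 4: W → C ← L
  C is a collider and C is conditioned on, which opens it — no node blocks this path, so it is active.
At least one path is unblocked, so d-separation fails.

No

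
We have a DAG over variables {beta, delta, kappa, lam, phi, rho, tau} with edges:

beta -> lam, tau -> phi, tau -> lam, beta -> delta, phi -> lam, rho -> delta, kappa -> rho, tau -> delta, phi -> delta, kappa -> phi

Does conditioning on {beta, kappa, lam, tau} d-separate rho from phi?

Enumerating the 6 paths from rho to phi and testing each for blocking by {beta, kappa, lam, tau}:
  1. rho → delta ← beta → lam ← phi — delta:collider[blocks]; beta:fork[blocks]; lam:collider[open] ⇒ blocked
  2. rho → delta ← beta → lam ← tau → phi — delta:collider[blocks]; beta:fork[blocks]; lam:collider[open]; tau:fork[blocks] ⇒ blocked
  3. rho → delta ← phi — delta:collider[blocks] ⇒ blocked
  4. rho → delta ← tau → lam ← phi — delta:collider[blocks]; tau:fork[blocks]; lam:collider[open] ⇒ blocked
  5. rho → delta ← tau → phi — delta:collider[blocks]; tau:fork[blocks] ⇒ blocked
  6. rho ← kappa → phi — kappa:fork[blocks] ⇒ blocked
Since every path is blocked, d-separation holds.

Yes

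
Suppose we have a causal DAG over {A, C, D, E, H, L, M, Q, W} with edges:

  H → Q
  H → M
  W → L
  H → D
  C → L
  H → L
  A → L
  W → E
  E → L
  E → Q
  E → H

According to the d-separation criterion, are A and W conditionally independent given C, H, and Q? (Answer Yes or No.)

Enumerating the 4 paths from A to W and testing each for blocking by {C, H, Q}:
  1. A → L ← E ← W — L:collider[blocks]; E:chain[open] ⇒ blocked
  2. A → L ← W — L:collider[blocks] ⇒ blocked
  3. A → L ← H ← E ← W — L:collider[blocks]; H:chain[blocks]; E:chain[open] ⇒ blocked
  4. A → L ← H → Q ← E ← W — L:collider[blocks]; H:fork[blocks]; Q:collider[open]; E:chain[open] ⇒ blocked
All paths are blocked; A ⊥ W | {C, H, Q} holds.

Yes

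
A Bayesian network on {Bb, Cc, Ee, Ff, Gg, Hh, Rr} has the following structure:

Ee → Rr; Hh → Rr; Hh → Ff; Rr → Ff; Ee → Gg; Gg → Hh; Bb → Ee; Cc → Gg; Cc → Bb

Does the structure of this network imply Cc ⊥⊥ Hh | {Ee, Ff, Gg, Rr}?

6 paths connect Cc and Hh; each must be blocked for d-separation to hold:
  1. Cc → Bb → Ee → Rr ← Hh — Bb:chain[open]; Ee:chain[blocks]; Rr:collider[open] ⇒ blocked
  2. Cc → Bb → Ee → Rr → Ff ← Hh — Bb:chain[open]; Ee:chain[blocks]; Rr:chain[blocks]; Ff:collider[open] ⇒ blocked
  3. Cc → Bb → Ee → Gg → Hh — Bb:chain[open]; Ee:chain[blocks]; Gg:chain[blocks] ⇒ blocked
  4. Cc → Gg → Hh — Gg:chain[blocks] ⇒ blocked
  5. Cc → Gg ← Ee → Rr ← Hh — Gg:collider[open]; Ee:fork[blocks]; Rr:collider[open] ⇒ blocked
  6. Cc → Gg ← Ee → Rr → Ff ← Hh — Gg:collider[open]; Ee:fork[blocks]; Rr:chain[blocks]; Ff:collider[open] ⇒ blocked
Every path is blocked, so Cc and Hh are d-separated given {Ee, Ff, Gg, Rr}.

Yes — Cc and Hh are d-separated given {Ee, Ff, Gg, Rr}.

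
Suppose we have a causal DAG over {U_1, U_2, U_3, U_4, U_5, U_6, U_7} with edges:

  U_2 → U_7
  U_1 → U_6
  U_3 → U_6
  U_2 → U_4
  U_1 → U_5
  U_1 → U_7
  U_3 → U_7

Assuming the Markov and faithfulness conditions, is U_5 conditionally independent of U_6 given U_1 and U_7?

2 paths connect U_5 and U_6; each must be blocked for d-separation to hold:
Path 1: U_5 ← U_1 → U_7 ← U_3 → U_6
  U_1 is a fork here and U_1 is conditioned on, so the path is blocked at U_1.
Path 2: U_5 ← U_1 → U_6
  U_1 is a fork here and U_1 is conditioned on, so the path is blocked at U_1.
Since every path is blocked, d-separation holds.

Yes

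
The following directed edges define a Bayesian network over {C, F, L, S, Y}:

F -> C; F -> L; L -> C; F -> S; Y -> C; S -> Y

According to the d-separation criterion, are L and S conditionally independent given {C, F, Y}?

We examine all 4 paths between L and S:
Path 1: L ← F → C ← Y ← S
  F is a fork here and F is conditioned on, so the path is blocked at F.
Path 2: L ← F → S
  F is a fork here and F is conditioned on, so the path is blocked at F.
Path 3: L → C ← F → S
  F is a fork here and F is conditioned on, so the path is blocked at F.
Path 4: L → C ← Y ← S
  Y is a chain here and Y is conditioned on, so the path is blocked at Y.
Every path is blocked, so L and S are d-separated given {C, F, Y}.

Yes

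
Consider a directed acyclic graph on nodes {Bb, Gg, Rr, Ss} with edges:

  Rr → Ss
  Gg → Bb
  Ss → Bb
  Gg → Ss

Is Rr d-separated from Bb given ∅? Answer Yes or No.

No

Enumerating the 2 paths from Rr to Bb and testing each for blocking by ∅:
Path 1: Rr → Ss → Bb
  Ss is a chain and Ss is not conditioned on — no node blocks this path, so it is active.
Path 2: Rr → Ss ← Gg → Bb
  Ss is a collider here and neither Ss nor any of its descendants is conditioned on, so the collider stays closed — the path is blocked at Ss.
Because an active path exists, Rr and Bb are not d-separated.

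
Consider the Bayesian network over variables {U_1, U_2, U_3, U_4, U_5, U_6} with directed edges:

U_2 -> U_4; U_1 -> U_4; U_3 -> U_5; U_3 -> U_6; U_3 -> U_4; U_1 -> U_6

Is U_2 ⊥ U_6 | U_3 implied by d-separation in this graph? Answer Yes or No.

Yes — U_2 and U_6 are d-separated given {U_3}.

We examine all 2 paths between U_2 and U_6:
  1. U_2 → U_4 ← U_3 → U_6 — U_4:collider[blocks]; U_3:fork[blocks] ⇒ blocked
  2. U_2 → U_4 ← U_1 → U_6 — U_4:collider[blocks]; U_1:fork[open] ⇒ blocked
Since every path is blocked, d-separation holds.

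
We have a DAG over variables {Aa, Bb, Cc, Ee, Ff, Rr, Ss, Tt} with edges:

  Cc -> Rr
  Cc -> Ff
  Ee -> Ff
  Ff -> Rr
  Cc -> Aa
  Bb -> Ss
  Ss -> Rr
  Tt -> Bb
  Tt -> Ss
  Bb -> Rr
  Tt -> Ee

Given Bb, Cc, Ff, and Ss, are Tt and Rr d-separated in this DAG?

Yes

6 paths connect Tt and Rr; each must be blocked for d-separation to hold:
Path 1: Tt → Ee → Ff ← Cc → Rr
  Cc is a fork here and Cc is conditioned on, so the path is blocked at Cc.
Path 2: Tt → Ee → Ff → Rr
  Ff is a chain here and Ff is conditioned on, so the path is blocked at Ff.
Path 3: Tt → Bb → Rr
  Bb is a chain here and Bb is conditioned on, so the path is blocked at Bb.
Path 4: Tt → Bb → Ss → Rr
  Bb is a chain here and Bb is conditioned on, so the path is blocked at Bb.
Path 5: Tt → Ss ← Bb → Rr
  Bb is a fork here and Bb is conditioned on, so the path is blocked at Bb.
Path 6: Tt → Ss → Rr
  Ss is a chain here and Ss is conditioned on, so the path is blocked at Ss.
Every path is blocked, so Tt and Rr are d-separated given {Bb, Cc, Ff, Ss}.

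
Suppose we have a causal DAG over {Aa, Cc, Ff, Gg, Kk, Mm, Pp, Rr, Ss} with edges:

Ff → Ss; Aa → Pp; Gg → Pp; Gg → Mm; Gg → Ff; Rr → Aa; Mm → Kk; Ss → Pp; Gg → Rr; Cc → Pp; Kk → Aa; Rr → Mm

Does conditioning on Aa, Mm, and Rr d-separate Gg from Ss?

No

6 paths connect Gg and Ss; each must be blocked for d-separation to hold:
Path 1: Gg → Mm → Kk → Aa → Pp ← Ss
  Mm is a chain here and Mm is conditioned on, so the path is blocked at Mm.
Path 2: Gg → Mm ← Rr → Aa → Pp ← Ss
  Rr is a fork here and Rr is conditioned on, so the path is blocked at Rr.
Path 3: Gg → Ff → Ss
  Ff is a chain and Ff is not conditioned on — no node blocks this path, so it is active.
Path 4: Gg → Pp ← Ss
  Pp is a collider here and neither Pp nor any of its descendants is conditioned on, so the collider stays closed — the path is blocked at Pp.
Path 5: Gg → Rr → Mm → Kk → Aa → Pp ← Ss
  Rr is a chain here and Rr is conditioned on, so the path is blocked at Rr.
Path 6: Gg → Rr → Aa → Pp ← Ss
  Rr is a chain here and Rr is conditioned on, so the path is blocked at Rr.
Because an active path exists, Gg and Ss are not d-separated.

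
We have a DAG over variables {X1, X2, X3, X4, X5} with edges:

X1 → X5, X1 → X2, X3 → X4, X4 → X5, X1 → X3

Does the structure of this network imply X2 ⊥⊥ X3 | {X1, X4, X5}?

Yes — X2 and X3 are d-separated given {X1, X4, X5}.

We examine all 2 paths between X2 and X3:
Path 1: X2 ← X1 → X5 ← X4 ← X3
  X1 is a fork here and X1 is conditioned on, so the path is blocked at X1.
Path 2: X2 ← X1 → X3
  X1 is a fork here and X1 is conditioned on, so the path is blocked at X1.
Every path is blocked, so X2 and X3 are d-separated given {X1, X4, X5}.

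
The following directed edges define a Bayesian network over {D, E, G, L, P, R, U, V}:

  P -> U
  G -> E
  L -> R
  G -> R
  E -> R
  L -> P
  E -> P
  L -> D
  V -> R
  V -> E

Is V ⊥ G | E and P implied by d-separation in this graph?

We examine all 6 paths between V and G:
Path 1: V → R ← L → P ← E ← G
  R is a collider here and neither R nor any of its descendants is conditioned on, so the collider stays closed — the path is blocked at R.
Path 2: V → R ← G
  R is a collider here and neither R nor any of its descendants is conditioned on, so the collider stays closed — the path is blocked at R.
Path 3: V → R ← E ← G
  R is a collider here and neither R nor any of its descendants is conditioned on, so the collider stays closed — the path is blocked at R.
Path 4: V → E → R ← G
  E is a chain here and E is conditioned on, so the path is blocked at E.
Path 5: V → E ← G
  E is a collider and E is conditioned on, which opens it — no node blocks this path, so it is active.
Path 6: V → E → P ← L → R ← G
  E is a chain here and E is conditioned on, so the path is blocked at E.
Since the path V → E ← G is active, V and G are not d-separated given {E, P}.

No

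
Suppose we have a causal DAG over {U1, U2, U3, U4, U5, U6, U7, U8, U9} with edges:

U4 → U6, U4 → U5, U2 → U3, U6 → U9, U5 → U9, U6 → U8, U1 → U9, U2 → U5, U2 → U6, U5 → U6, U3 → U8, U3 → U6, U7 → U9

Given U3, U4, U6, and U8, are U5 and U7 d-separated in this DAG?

Yes

We examine all 6 paths between U5 and U7:
Path 1: U5 ← U4 → U6 → U9 ← U7
  U4 is a fork here and U4 is conditioned on, so the path is blocked at U4.
Path 2: U5 ← U2 → U3 → U8 ← U6 → U9 ← U7
  U3 is a chain here and U3 is conditioned on, so the path is blocked at U3.
Path 3: U5 ← U2 → U3 → U6 → U9 ← U7
  U3 is a chain here and U3 is conditioned on, so the path is blocked at U3.
Path 4: U5 ← U2 → U6 → U9 ← U7
  U6 is a chain here and U6 is conditioned on, so the path is blocked at U6.
Path 5: U5 → U9 ← U7
  U9 is a collider here and neither U9 nor any of its descendants is conditioned on, so the collider stays closed — the path is blocked at U9.
Path 6: U5 → U6 → U9 ← U7
  U6 is a chain here and U6 is conditioned on, so the path is blocked at U6.
All paths are blocked; U5 ⊥ U7 | {U3, U4, U6, U8} holds.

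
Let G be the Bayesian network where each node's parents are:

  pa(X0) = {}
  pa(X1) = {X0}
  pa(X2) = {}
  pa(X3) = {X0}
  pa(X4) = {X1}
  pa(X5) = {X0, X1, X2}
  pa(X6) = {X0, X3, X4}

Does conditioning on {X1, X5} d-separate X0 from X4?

Yes

We examine all 4 paths between X0 and X4:
Path 1: X0 → X3 → X6 ← X4
  X6 is a collider here and neither X6 nor any of its descendants is conditioned on, so the collider stays closed — the path is blocked at X6.
Path 2: X0 → X1 → X4
  X1 is a chain here and X1 is conditioned on, so the path is blocked at X1.
Path 3: X0 → X5 ← X1 → X4
  X1 is a fork here and X1 is conditioned on, so the path is blocked at X1.
Path 4: X0 → X6 ← X4
  X6 is a collider here and neither X6 nor any of its descendants is conditioned on, so the collider stays closed — the path is blocked at X6.
All paths are blocked; X0 ⊥ X4 | {X1, X5} holds.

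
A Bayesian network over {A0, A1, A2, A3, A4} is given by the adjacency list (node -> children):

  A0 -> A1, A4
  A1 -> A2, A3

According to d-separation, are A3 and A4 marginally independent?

No

Only one path connects A3 and A4:
Path 1: A3 ← A1 ← A0 → A4
  A1 is a chain and A1 is not conditioned on; A0 is a fork and A0 is not conditioned on — no node blocks this path, so it is active.
Because an active path exists, A3 and A4 are not d-separated.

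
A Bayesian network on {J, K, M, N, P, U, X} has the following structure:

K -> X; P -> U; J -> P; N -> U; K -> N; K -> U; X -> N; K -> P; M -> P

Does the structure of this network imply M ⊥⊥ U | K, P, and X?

4 paths connect M and U; each must be blocked for d-separation to hold:
Path 1: M → P ← K → X → N → U
  K is a fork here and K is conditioned on, so the path is blocked at K.
Path 2: M → P ← K → U
  K is a fork here and K is conditioned on, so the path is blocked at K.
Path 3: M → P ← K → N → U
  K is a fork here and K is conditioned on, so the path is blocked at K.
Path 4: M → P → U
  P is a chain here and P is conditioned on, so the path is blocked at P.
Every path is blocked, so M and U are d-separated given {K, P, X}.

Yes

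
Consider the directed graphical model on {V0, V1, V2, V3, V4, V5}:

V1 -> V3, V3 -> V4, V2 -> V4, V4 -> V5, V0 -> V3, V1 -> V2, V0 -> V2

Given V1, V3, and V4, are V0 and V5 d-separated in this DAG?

Yes — V0 and V5 are d-separated given {V1, V3, V4}.

Enumerating the 4 paths from V0 to V5 and testing each for blocking by {V1, V3, V4}:
  1. V0 → V2 ← V1 → V3 → V4 → V5 — V2:collider[open]; V1:fork[blocks]; V3:chain[blocks]; V4:chain[blocks] ⇒ blocked
  2. V0 → V2 → V4 → V5 — V2:chain[open]; V4:chain[blocks] ⇒ blocked
  3. V0 → V3 ← V1 → V2 → V4 → V5 — V3:collider[open]; V1:fork[blocks]; V2:chain[open]; V4:chain[blocks] ⇒ blocked
  4. V0 → V3 → V4 → V5 — V3:chain[blocks]; V4:chain[blocks] ⇒ blocked
All paths are blocked; V0 ⊥ V5 | {V1, V3, V4} holds.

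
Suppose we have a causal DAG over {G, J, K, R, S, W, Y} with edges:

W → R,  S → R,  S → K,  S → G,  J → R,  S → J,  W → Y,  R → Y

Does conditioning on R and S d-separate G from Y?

We examine all 4 paths between G and Y:
  1. G ← S → J → R ← W → Y — S:fork[blocks]; J:chain[open]; R:collider[open]; W:fork[open] ⇒ blocked
  2. G ← S → J → R → Y — S:fork[blocks]; J:chain[open]; R:chain[blocks] ⇒ blocked
  3. G ← S → R ← W → Y — S:fork[blocks]; R:collider[open]; W:fork[open] ⇒ blocked
  4. G ← S → R → Y — S:fork[blocks]; R:chain[blocks] ⇒ blocked
Every path is blocked, so G and Y are d-separated given {R, S}.

Yes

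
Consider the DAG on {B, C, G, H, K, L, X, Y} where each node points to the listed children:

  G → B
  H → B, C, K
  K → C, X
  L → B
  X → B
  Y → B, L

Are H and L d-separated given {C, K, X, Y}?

Yes

6 paths connect H and L; each must be blocked for d-separation to hold:
  1. H → K → X → B ← Y → L — K:chain[blocks]; X:chain[blocks]; B:collider[blocks]; Y:fork[blocks] ⇒ blocked
  2. H → K → X → B ← L — K:chain[blocks]; X:chain[blocks]; B:collider[blocks] ⇒ blocked
  3. H → B ← Y → L — B:collider[blocks]; Y:fork[blocks] ⇒ blocked
  4. H → B ← L — B:collider[blocks] ⇒ blocked
  5. H → C ← K → X → B ← Y → L — C:collider[open]; K:fork[blocks]; X:chain[blocks]; B:collider[blocks]; Y:fork[blocks] ⇒ blocked
  6. H → C ← K → X → B ← L — C:collider[open]; K:fork[blocks]; X:chain[blocks]; B:collider[blocks] ⇒ blocked
Since every path is blocked, d-separation holds.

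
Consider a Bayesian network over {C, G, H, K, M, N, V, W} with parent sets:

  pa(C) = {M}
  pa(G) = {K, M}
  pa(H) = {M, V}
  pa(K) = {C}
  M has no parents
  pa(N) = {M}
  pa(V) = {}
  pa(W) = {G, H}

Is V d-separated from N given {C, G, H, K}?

We examine all 3 paths between V and N:
Path 1: V → H ← M → N
  H is a collider and H is conditioned on, which opens it; M is a fork and M is not conditioned on — no node blocks this path, so it is active.
Path 2: V → H → W ← G ← M → N
  H is a chain here and H is conditioned on, so the path is blocked at H.
Path 3: V → H → W ← G ← K ← C ← M → N
  H is a chain here and H is conditioned on, so the path is blocked at H.
Because an active path exists, V and N are not d-separated.

No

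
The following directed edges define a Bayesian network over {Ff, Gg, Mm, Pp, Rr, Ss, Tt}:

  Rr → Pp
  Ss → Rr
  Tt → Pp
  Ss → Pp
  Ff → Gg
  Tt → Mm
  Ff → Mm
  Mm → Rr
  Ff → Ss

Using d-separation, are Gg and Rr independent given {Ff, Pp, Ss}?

Yes

There are 6 undirected paths between Gg and Rr; checking each against the conditioning set {Ff, Pp, Ss}:
Path 1: Gg ← Ff → Ss → Pp ← Rr
  Ff is a fork here and Ff is conditioned on, so the path is blocked at Ff.
Path 2: Gg ← Ff → Ss → Pp ← Tt → Mm → Rr
  Ff is a fork here and Ff is conditioned on, so the path is blocked at Ff.
Path 3: Gg ← Ff → Ss → Rr
  Ff is a fork here and Ff is conditioned on, so the path is blocked at Ff.
Path 4: Gg ← Ff → Mm → Rr
  Ff is a fork here and Ff is conditioned on, so the path is blocked at Ff.
Path 5: Gg ← Ff → Mm ← Tt → Pp ← Rr
  Ff is a fork here and Ff is conditioned on, so the path is blocked at Ff.
Path 6: Gg ← Ff → Mm ← Tt → Pp ← Ss → Rr
  Ff is a fork here and Ff is conditioned on, so the path is blocked at Ff.
All paths are blocked; Gg ⊥ Rr | {Ff, Pp, Ss} holds.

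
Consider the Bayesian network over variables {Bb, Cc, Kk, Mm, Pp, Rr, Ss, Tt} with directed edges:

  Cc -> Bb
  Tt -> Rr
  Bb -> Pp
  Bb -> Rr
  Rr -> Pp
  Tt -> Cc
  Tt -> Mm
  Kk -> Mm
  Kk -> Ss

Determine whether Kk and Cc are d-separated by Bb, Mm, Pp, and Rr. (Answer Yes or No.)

We examine all 3 paths between Kk and Cc:
Path 1: Kk → Mm ← Tt → Cc
  Mm is a collider and Mm is conditioned on, which opens it; Tt is a fork and Tt is not conditioned on — no node blocks this path, so it is active.
Path 2: Kk → Mm ← Tt → Rr ← Bb ← Cc
  Bb is a chain here and Bb is conditioned on, so the path is blocked at Bb.
Path 3: Kk → Mm ← Tt → Rr → Pp ← Bb ← Cc
  Rr is a chain here and Rr is conditioned on, so the path is blocked at Rr.
Because an active path exists, Kk and Cc are not d-separated.

No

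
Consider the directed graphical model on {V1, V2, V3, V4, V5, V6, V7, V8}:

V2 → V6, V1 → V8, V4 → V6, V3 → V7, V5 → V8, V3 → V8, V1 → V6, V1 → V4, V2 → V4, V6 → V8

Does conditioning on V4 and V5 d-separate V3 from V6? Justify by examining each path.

We examine all 4 paths between V3 and V6:
Path 1: V3 → V8 ← V6
  V8 is a collider here and neither V8 nor any of its descendants is conditioned on, so the collider stays closed — the path is blocked at V8.
Path 2: V3 → V8 ← V1 → V4 ← V2 → V6
  V8 is a collider here and neither V8 nor any of its descendants is conditioned on, so the collider stays closed — the path is blocked at V8.
Path 3: V3 → V8 ← V1 → V4 → V6
  V8 is a collider here and neither V8 nor any of its descendants is conditioned on, so the collider stays closed — the path is blocked at V8.
Path 4: V3 → V8 ← V1 → V6
  V8 is a collider here and neither V8 nor any of its descendants is conditioned on, so the collider stays closed — the path is blocked at V8.
Every path is blocked, so V3 and V6 are d-separated given {V4, V5}.

Yes — V3 and V6 are d-separated given {V4, V5}.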